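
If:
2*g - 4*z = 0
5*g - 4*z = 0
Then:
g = 0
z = 0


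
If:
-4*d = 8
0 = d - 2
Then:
No Solution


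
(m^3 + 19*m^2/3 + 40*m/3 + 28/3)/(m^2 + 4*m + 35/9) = 3*(m^2 + 4*m + 4)/(3*m + 5)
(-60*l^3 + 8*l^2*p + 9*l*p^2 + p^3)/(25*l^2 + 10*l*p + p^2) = (-12*l^2 + 4*l*p + p^2)/(5*l + p)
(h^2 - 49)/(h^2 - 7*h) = (h + 7)/h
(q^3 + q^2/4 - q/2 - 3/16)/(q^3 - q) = (q^3 + q^2/4 - q/2 - 3/16)/(q*(q^2 - 1))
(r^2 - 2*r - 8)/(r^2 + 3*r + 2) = (r - 4)/(r + 1)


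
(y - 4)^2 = y^2 - 8*y + 16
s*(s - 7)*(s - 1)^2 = s^4 - 9*s^3 + 15*s^2 - 7*s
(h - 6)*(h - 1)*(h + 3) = h^3 - 4*h^2 - 15*h + 18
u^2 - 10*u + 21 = (u - 7)*(u - 3)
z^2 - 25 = (z - 5)*(z + 5)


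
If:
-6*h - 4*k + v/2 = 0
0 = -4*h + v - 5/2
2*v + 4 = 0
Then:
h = -9/8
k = 23/16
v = -2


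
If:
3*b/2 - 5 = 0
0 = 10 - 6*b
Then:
No Solution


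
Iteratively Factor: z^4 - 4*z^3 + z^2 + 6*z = (z - 2)*(z^3 - 2*z^2 - 3*z) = (z - 2)*(z + 1)*(z^2 - 3*z) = (z - 3)*(z - 2)*(z + 1)*(z)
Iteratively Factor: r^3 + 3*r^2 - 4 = (r - 1)*(r^2 + 4*r + 4) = (r - 1)*(r + 2)*(r + 2)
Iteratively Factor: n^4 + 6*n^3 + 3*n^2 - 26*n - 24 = (n + 4)*(n^3 + 2*n^2 - 5*n - 6) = (n + 3)*(n + 4)*(n^2 - n - 2) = (n + 1)*(n + 3)*(n + 4)*(n - 2)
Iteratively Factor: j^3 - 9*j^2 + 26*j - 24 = (j - 2)*(j^2 - 7*j + 12) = (j - 3)*(j - 2)*(j - 4)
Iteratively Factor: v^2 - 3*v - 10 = (v - 5)*(v + 2)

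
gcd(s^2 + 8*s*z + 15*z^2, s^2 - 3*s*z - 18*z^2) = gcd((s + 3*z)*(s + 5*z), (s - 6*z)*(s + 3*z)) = s + 3*z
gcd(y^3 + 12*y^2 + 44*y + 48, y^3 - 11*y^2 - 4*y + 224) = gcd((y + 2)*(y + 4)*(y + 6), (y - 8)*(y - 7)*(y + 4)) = y + 4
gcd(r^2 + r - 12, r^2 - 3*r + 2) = 1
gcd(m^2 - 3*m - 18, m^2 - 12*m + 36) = m - 6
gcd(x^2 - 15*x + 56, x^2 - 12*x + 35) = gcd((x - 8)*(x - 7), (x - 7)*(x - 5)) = x - 7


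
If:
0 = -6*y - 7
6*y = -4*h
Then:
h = 7/4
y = -7/6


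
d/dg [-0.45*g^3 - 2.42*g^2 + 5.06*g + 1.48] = -1.35*g^2 - 4.84*g + 5.06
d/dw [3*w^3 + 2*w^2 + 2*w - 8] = 9*w^2 + 4*w + 2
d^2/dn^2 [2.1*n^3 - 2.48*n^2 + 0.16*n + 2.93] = 12.6*n - 4.96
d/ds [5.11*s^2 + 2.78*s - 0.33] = 10.22*s + 2.78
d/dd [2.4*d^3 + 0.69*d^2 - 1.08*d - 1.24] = 7.2*d^2 + 1.38*d - 1.08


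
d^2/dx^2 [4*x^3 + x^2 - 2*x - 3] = 24*x + 2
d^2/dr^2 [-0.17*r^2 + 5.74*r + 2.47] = -0.340000000000000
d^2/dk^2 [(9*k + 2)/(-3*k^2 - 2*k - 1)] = 2*(-4*(3*k + 1)^2*(9*k + 2) + 3*(27*k + 8)*(3*k^2 + 2*k + 1))/(3*k^2 + 2*k + 1)^3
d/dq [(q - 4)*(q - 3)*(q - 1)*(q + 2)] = 4*q^3 - 18*q^2 + 6*q + 26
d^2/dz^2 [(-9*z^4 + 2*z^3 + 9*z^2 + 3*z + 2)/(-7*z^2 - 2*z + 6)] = 2*(441*z^6 + 378*z^5 - 1026*z^4 - 977*z^3 + 588*z^2 - 678*z - 452)/(343*z^6 + 294*z^5 - 798*z^4 - 496*z^3 + 684*z^2 + 216*z - 216)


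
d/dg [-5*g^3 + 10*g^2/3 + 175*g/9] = -15*g^2 + 20*g/3 + 175/9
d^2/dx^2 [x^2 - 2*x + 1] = 2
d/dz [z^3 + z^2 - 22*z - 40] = 3*z^2 + 2*z - 22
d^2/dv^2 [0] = 0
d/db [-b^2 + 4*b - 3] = 4 - 2*b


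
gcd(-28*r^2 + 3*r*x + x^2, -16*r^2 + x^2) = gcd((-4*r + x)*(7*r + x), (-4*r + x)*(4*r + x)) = -4*r + x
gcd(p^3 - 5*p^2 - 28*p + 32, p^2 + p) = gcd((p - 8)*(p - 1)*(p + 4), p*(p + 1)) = 1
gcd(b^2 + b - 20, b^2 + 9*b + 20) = b + 5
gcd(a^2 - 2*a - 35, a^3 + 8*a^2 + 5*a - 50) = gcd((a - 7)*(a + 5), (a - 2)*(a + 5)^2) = a + 5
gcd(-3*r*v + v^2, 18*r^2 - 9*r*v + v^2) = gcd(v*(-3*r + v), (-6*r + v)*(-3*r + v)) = 3*r - v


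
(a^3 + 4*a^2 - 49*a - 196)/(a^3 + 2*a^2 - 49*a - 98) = (a + 4)/(a + 2)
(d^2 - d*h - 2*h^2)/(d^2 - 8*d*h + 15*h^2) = (d^2 - d*h - 2*h^2)/(d^2 - 8*d*h + 15*h^2)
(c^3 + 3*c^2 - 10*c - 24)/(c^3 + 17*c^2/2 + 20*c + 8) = 2*(c^2 - c - 6)/(2*c^2 + 9*c + 4)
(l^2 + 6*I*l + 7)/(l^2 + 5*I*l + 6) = (l + 7*I)/(l + 6*I)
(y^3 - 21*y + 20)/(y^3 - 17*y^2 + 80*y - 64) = (y^2 + y - 20)/(y^2 - 16*y + 64)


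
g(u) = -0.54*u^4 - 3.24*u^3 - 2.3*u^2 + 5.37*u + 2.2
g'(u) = -2.16*u^3 - 9.72*u^2 - 4.6*u + 5.37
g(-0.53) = -0.85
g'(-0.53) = 5.40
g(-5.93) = -102.64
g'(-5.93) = 141.27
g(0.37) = 3.70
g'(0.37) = 2.23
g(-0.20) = 1.06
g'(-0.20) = 5.92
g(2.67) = -88.97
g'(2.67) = -117.32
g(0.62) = 3.79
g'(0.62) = -1.73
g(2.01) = -31.42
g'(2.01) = -60.69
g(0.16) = 2.99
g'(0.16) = 4.38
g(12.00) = -17060.72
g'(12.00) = -5181.99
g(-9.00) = -1413.41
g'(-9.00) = 834.09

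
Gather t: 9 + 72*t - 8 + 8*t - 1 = 80*t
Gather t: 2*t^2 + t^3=t^3 + 2*t^2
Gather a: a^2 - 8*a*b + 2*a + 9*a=a^2 + a*(11 - 8*b)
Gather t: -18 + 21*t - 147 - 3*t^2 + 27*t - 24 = -3*t^2 + 48*t - 189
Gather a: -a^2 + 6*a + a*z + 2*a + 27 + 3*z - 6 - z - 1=-a^2 + a*(z + 8) + 2*z + 20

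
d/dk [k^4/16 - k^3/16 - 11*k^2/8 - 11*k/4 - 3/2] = k^3/4 - 3*k^2/16 - 11*k/4 - 11/4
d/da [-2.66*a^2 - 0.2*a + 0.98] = -5.32*a - 0.2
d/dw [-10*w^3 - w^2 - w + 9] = -30*w^2 - 2*w - 1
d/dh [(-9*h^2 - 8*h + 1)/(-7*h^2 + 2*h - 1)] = 2*(-37*h^2 + 16*h + 3)/(49*h^4 - 28*h^3 + 18*h^2 - 4*h + 1)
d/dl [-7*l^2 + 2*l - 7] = 2 - 14*l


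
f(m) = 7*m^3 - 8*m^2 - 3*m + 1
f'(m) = 21*m^2 - 16*m - 3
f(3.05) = 116.04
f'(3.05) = 143.55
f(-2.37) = -130.01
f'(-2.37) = 152.87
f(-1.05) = -12.77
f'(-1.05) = 36.95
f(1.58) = 3.90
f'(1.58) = 24.14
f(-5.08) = -1107.89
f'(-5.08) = 620.21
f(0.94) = -3.07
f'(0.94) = 0.52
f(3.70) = 234.95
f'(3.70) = 225.29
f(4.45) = 446.08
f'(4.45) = 341.65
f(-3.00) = -251.00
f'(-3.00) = 234.00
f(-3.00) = -251.00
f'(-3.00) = 234.00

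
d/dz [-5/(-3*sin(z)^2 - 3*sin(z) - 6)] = -5*(2*sin(z) + 1)*cos(z)/(3*(sin(z)^2 + sin(z) + 2)^2)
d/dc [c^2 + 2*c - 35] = 2*c + 2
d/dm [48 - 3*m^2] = -6*m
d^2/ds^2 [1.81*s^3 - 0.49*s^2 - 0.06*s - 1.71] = 10.86*s - 0.98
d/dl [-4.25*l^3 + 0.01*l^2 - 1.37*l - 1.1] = -12.75*l^2 + 0.02*l - 1.37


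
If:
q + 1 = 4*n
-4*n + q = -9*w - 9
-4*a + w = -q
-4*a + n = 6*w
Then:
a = 209/108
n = 65/27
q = 233/27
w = -8/9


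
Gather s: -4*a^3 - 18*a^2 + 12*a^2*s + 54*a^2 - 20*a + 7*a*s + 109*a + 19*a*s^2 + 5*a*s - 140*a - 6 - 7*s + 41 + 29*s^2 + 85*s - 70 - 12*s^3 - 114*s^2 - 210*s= -4*a^3 + 36*a^2 - 51*a - 12*s^3 + s^2*(19*a - 85) + s*(12*a^2 + 12*a - 132) - 35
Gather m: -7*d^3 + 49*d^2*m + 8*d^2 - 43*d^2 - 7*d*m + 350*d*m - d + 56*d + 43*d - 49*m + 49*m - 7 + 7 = -7*d^3 - 35*d^2 + 98*d + m*(49*d^2 + 343*d)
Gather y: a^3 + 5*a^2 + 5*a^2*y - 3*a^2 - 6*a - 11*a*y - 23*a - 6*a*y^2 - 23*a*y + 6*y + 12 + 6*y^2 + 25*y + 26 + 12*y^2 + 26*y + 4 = a^3 + 2*a^2 - 29*a + y^2*(18 - 6*a) + y*(5*a^2 - 34*a + 57) + 42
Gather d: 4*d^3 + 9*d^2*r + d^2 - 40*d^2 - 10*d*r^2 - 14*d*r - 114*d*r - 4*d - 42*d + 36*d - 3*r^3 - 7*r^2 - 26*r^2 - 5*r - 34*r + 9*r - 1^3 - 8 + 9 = 4*d^3 + d^2*(9*r - 39) + d*(-10*r^2 - 128*r - 10) - 3*r^3 - 33*r^2 - 30*r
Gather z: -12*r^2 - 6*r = -12*r^2 - 6*r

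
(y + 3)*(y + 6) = y^2 + 9*y + 18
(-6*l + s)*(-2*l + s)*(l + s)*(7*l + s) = 84*l^4 + 40*l^3*s - 45*l^2*s^2 + s^4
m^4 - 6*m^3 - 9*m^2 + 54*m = m*(m - 6)*(m - 3)*(m + 3)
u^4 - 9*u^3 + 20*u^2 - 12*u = u*(u - 6)*(u - 2)*(u - 1)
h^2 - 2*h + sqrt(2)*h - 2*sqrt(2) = (h - 2)*(h + sqrt(2))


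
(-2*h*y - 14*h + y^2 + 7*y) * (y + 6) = -2*h*y^2 - 26*h*y - 84*h + y^3 + 13*y^2 + 42*y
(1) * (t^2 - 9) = t^2 - 9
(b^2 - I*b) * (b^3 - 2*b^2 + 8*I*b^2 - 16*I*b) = b^5 - 2*b^4 + 7*I*b^4 + 8*b^3 - 14*I*b^3 - 16*b^2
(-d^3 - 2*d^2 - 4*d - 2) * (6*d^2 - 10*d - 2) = -6*d^5 - 2*d^4 - 2*d^3 + 32*d^2 + 28*d + 4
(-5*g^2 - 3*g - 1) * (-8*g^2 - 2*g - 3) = 40*g^4 + 34*g^3 + 29*g^2 + 11*g + 3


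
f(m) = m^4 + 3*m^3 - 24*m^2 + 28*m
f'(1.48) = -10.36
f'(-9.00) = -1727.00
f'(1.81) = -5.68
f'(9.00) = 3241.00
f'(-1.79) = 119.82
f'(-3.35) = 139.42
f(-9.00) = 2178.00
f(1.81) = 0.58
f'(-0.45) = 51.06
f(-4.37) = -466.35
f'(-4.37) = 75.82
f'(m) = 4*m^3 + 9*m^2 - 48*m + 28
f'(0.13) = 21.92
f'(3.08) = 82.41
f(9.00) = 7056.00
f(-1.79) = -133.96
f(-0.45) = -17.69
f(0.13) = 3.24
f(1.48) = 3.39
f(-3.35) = -349.98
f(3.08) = 36.21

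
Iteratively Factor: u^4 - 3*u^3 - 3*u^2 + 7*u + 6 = (u + 1)*(u^3 - 4*u^2 + u + 6) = (u - 2)*(u + 1)*(u^2 - 2*u - 3) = (u - 2)*(u + 1)^2*(u - 3)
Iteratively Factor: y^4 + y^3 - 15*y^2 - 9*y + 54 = (y - 2)*(y^3 + 3*y^2 - 9*y - 27) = (y - 2)*(y + 3)*(y^2 - 9) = (y - 3)*(y - 2)*(y + 3)*(y + 3)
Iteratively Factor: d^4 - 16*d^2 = (d - 4)*(d^3 + 4*d^2) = (d - 4)*(d + 4)*(d^2) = d*(d - 4)*(d + 4)*(d)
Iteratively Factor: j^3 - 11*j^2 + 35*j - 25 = (j - 1)*(j^2 - 10*j + 25) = (j - 5)*(j - 1)*(j - 5)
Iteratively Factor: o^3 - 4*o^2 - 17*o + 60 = (o - 3)*(o^2 - o - 20) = (o - 3)*(o + 4)*(o - 5)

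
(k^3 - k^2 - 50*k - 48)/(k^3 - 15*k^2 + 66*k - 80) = (k^2 + 7*k + 6)/(k^2 - 7*k + 10)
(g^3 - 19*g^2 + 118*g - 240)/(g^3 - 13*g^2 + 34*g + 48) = (g - 5)/(g + 1)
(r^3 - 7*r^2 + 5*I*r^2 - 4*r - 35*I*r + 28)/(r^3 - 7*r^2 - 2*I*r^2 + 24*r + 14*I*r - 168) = (r + I)/(r - 6*I)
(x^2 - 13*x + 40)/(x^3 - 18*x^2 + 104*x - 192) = (x - 5)/(x^2 - 10*x + 24)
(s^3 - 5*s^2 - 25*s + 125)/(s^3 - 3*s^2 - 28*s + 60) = (s^2 - 10*s + 25)/(s^2 - 8*s + 12)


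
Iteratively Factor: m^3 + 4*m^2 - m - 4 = (m + 1)*(m^2 + 3*m - 4) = (m - 1)*(m + 1)*(m + 4)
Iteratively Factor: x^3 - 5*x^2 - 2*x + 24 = (x - 3)*(x^2 - 2*x - 8) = (x - 4)*(x - 3)*(x + 2)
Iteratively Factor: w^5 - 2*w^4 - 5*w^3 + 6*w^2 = (w + 2)*(w^4 - 4*w^3 + 3*w^2) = (w - 3)*(w + 2)*(w^3 - w^2) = w*(w - 3)*(w + 2)*(w^2 - w) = w*(w - 3)*(w - 1)*(w + 2)*(w)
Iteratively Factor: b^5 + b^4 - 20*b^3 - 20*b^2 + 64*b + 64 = (b + 2)*(b^4 - b^3 - 18*b^2 + 16*b + 32) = (b + 2)*(b + 4)*(b^3 - 5*b^2 + 2*b + 8) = (b - 4)*(b + 2)*(b + 4)*(b^2 - b - 2) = (b - 4)*(b - 2)*(b + 2)*(b + 4)*(b + 1)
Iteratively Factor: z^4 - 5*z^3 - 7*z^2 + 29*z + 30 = (z - 5)*(z^3 - 7*z - 6) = (z - 5)*(z - 3)*(z^2 + 3*z + 2) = (z - 5)*(z - 3)*(z + 2)*(z + 1)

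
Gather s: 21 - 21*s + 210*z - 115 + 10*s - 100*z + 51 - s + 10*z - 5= -12*s + 120*z - 48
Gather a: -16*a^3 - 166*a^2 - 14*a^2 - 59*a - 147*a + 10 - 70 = -16*a^3 - 180*a^2 - 206*a - 60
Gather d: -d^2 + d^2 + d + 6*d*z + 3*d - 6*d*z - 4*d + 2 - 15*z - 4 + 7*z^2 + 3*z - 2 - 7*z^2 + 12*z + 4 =0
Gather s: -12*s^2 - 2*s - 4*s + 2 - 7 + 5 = -12*s^2 - 6*s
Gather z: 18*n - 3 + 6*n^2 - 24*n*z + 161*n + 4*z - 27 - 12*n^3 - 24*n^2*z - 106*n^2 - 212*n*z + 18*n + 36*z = -12*n^3 - 100*n^2 + 197*n + z*(-24*n^2 - 236*n + 40) - 30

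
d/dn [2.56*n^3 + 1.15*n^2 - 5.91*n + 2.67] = 7.68*n^2 + 2.3*n - 5.91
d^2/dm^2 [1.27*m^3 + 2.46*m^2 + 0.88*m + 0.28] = 7.62*m + 4.92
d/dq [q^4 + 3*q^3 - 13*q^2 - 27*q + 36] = 4*q^3 + 9*q^2 - 26*q - 27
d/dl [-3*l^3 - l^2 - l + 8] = -9*l^2 - 2*l - 1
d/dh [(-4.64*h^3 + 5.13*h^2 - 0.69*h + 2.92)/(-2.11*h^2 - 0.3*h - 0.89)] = (9.7904*h^4 + 2.784*h^3 + 9.3939*h^2 + 3.191*h + 1.4901)/(4.4521*h^4 + 1.266*h^3 + 3.8458*h^2 + 0.534*h + 0.7921)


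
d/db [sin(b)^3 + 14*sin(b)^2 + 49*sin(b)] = (3*sin(b)^2 + 28*sin(b) + 49)*cos(b)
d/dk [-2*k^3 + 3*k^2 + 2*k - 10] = -6*k^2 + 6*k + 2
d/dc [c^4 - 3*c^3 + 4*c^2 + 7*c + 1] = 4*c^3 - 9*c^2 + 8*c + 7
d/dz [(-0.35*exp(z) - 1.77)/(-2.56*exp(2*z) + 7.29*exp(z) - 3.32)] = (-0.896*exp(2*z) - 9.0624*exp(z) + 14.0653)*exp(z)/(6.5536*exp(4*z) - 37.3248*exp(3*z) + 70.1425*exp(2*z) - 48.4056*exp(z) + 11.0224)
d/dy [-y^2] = -2*y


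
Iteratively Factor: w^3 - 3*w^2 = (w)*(w^2 - 3*w) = w^2*(w - 3)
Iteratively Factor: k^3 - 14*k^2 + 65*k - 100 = (k - 5)*(k^2 - 9*k + 20) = (k - 5)^2*(k - 4)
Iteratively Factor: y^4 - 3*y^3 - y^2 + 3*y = (y + 1)*(y^3 - 4*y^2 + 3*y) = (y - 1)*(y + 1)*(y^2 - 3*y) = (y - 3)*(y - 1)*(y + 1)*(y)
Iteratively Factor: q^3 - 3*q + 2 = (q - 1)*(q^2 + q - 2) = (q - 1)^2*(q + 2)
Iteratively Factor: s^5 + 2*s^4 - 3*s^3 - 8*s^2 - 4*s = (s + 2)*(s^4 - 3*s^2 - 2*s) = s*(s + 2)*(s^3 - 3*s - 2) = s*(s - 2)*(s + 2)*(s^2 + 2*s + 1) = s*(s - 2)*(s + 1)*(s + 2)*(s + 1)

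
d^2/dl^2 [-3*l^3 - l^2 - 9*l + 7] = -18*l - 2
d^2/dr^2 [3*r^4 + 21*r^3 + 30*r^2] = 36*r^2 + 126*r + 60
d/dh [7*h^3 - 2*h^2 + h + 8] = 21*h^2 - 4*h + 1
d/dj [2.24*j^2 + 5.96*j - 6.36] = 4.48*j + 5.96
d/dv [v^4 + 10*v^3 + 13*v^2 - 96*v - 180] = 4*v^3 + 30*v^2 + 26*v - 96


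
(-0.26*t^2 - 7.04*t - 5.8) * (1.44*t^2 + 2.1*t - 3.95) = -0.3744*t^4 - 10.6836*t^3 - 22.109*t^2 + 15.628*t + 22.91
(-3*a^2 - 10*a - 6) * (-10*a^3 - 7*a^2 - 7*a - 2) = 30*a^5 + 121*a^4 + 151*a^3 + 118*a^2 + 62*a + 12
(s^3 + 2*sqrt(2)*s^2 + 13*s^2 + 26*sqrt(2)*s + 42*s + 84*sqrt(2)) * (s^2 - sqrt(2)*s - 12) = s^5 + sqrt(2)*s^4 + 13*s^4 + 13*sqrt(2)*s^3 + 26*s^3 - 208*s^2 + 18*sqrt(2)*s^2 - 672*s - 312*sqrt(2)*s - 1008*sqrt(2)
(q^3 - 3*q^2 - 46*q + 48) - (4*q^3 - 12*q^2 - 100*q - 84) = -3*q^3 + 9*q^2 + 54*q + 132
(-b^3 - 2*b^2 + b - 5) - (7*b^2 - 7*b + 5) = -b^3 - 9*b^2 + 8*b - 10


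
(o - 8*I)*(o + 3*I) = o^2 - 5*I*o + 24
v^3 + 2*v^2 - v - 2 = (v - 1)*(v + 1)*(v + 2)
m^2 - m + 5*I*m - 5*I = (m - 1)*(m + 5*I)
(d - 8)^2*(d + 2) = d^3 - 14*d^2 + 32*d + 128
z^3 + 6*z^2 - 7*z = z*(z - 1)*(z + 7)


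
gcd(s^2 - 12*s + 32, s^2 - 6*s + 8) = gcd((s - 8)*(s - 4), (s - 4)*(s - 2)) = s - 4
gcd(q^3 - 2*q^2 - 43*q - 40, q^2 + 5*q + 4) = q + 1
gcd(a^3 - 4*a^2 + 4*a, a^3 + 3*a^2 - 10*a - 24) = 1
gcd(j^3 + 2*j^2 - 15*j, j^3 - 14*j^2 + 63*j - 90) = j - 3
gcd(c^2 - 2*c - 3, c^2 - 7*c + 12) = c - 3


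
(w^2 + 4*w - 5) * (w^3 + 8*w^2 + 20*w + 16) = w^5 + 12*w^4 + 47*w^3 + 56*w^2 - 36*w - 80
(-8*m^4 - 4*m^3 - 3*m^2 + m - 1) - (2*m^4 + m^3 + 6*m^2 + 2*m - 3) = -10*m^4 - 5*m^3 - 9*m^2 - m + 2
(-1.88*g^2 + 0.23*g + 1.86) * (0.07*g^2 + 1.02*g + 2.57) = -0.1316*g^4 - 1.9015*g^3 - 4.4668*g^2 + 2.4883*g + 4.7802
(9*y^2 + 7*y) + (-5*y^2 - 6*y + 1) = 4*y^2 + y + 1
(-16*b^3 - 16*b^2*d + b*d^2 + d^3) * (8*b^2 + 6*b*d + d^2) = -128*b^5 - 224*b^4*d - 104*b^3*d^2 - 2*b^2*d^3 + 7*b*d^4 + d^5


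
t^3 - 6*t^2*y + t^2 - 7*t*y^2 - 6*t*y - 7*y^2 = (t + 1)*(t - 7*y)*(t + y)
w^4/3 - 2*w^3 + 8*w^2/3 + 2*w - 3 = (w/3 + 1/3)*(w - 3)^2*(w - 1)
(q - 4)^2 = q^2 - 8*q + 16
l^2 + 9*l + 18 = (l + 3)*(l + 6)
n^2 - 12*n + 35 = (n - 7)*(n - 5)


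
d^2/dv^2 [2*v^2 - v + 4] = 4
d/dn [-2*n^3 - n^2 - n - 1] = -6*n^2 - 2*n - 1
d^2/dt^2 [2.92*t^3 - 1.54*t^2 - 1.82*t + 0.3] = 17.52*t - 3.08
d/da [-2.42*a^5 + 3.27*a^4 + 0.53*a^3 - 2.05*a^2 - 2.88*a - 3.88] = -12.1*a^4 + 13.08*a^3 + 1.59*a^2 - 4.1*a - 2.88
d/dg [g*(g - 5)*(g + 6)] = 3*g^2 + 2*g - 30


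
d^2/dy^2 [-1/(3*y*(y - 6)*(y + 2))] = 4*(-3*y^4 + 16*y^3 - 6*y^2 - 72*y - 72)/(3*y^3*(y^6 - 12*y^5 + 12*y^4 + 224*y^3 - 144*y^2 - 1728*y - 1728))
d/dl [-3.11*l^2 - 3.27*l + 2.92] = -6.22*l - 3.27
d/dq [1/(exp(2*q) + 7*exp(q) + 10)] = (-2*exp(q) - 7)*exp(q)/(exp(2*q) + 7*exp(q) + 10)^2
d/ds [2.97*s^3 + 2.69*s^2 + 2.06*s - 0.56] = 8.91*s^2 + 5.38*s + 2.06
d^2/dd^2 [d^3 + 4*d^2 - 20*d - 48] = 6*d + 8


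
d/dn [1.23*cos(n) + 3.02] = -1.23*sin(n)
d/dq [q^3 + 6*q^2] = 3*q*(q + 4)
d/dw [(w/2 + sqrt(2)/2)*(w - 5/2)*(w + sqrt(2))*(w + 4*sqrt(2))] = 2*w^3 - 15*w^2/4 + 9*sqrt(2)*w^2 - 15*sqrt(2)*w + 18*w - 45/2 + 4*sqrt(2)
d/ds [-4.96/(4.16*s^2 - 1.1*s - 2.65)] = (41.2672*s - 5.456)/(-4.16*s^2 + 1.1*s + 2.65)^2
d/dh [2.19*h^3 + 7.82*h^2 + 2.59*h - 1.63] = 6.57*h^2 + 15.64*h + 2.59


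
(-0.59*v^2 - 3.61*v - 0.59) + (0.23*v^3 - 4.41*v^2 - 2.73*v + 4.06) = 0.23*v^3 - 5.0*v^2 - 6.34*v + 3.47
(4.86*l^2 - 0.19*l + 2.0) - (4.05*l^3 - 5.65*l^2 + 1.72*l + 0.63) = -4.05*l^3 + 10.51*l^2 - 1.91*l + 1.37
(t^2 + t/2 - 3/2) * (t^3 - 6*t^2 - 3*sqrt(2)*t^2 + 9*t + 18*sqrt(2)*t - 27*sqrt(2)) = t^5 - 11*t^4/2 - 3*sqrt(2)*t^4 + 9*t^3/2 + 33*sqrt(2)*t^3/2 - 27*sqrt(2)*t^2/2 + 27*t^2/2 - 81*sqrt(2)*t/2 - 27*t/2 + 81*sqrt(2)/2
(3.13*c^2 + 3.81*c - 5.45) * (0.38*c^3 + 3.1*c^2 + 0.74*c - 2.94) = 1.1894*c^5 + 11.1508*c^4 + 12.0562*c^3 - 23.2778*c^2 - 15.2344*c + 16.023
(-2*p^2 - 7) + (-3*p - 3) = -2*p^2 - 3*p - 10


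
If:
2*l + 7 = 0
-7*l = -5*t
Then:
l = -7/2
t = -49/10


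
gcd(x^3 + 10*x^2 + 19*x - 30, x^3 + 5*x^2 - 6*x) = x^2 + 5*x - 6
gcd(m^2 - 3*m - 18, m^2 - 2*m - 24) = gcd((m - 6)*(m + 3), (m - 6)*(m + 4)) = m - 6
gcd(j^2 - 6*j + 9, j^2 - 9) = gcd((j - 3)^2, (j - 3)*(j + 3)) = j - 3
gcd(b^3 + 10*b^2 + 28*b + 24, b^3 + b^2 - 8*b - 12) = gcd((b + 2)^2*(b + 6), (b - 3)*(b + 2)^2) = b^2 + 4*b + 4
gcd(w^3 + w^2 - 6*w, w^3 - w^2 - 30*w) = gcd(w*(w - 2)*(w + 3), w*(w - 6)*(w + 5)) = w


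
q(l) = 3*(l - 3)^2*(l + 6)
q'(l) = 3*(l - 3)^2 + 3*(l + 6)*(2*l - 6) = 9*l^2 - 81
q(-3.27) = 321.97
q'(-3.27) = 15.24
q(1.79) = 34.22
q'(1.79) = -52.16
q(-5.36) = 134.19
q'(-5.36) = 177.57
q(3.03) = 0.02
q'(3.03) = 1.63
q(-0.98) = 238.56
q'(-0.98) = -72.36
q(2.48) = 6.88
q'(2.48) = -25.65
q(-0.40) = 194.21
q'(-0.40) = -79.56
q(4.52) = 72.92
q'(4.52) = 102.87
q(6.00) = 324.00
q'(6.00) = 243.00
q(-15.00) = -8748.00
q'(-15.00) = 1944.00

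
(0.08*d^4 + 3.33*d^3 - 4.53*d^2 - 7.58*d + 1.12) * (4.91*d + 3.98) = 0.3928*d^5 + 16.6687*d^4 - 8.9889*d^3 - 55.2472*d^2 - 24.6692*d + 4.4576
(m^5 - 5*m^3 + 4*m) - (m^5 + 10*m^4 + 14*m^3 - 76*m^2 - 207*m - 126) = -10*m^4 - 19*m^3 + 76*m^2 + 211*m + 126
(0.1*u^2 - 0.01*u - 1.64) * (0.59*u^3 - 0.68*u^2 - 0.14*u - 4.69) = 0.059*u^5 - 0.0739*u^4 - 0.9748*u^3 + 0.6476*u^2 + 0.2765*u + 7.6916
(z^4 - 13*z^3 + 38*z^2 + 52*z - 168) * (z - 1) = z^5 - 14*z^4 + 51*z^3 + 14*z^2 - 220*z + 168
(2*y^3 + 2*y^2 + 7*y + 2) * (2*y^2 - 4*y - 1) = 4*y^5 - 4*y^4 + 4*y^3 - 26*y^2 - 15*y - 2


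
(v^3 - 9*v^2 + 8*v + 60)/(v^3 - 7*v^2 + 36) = (v - 5)/(v - 3)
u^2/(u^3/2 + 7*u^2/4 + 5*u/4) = 4*u/(2*u^2 + 7*u + 5)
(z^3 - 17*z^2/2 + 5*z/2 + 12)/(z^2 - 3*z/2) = z - 7 - 8/z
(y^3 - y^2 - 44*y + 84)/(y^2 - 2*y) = y + 1 - 42/y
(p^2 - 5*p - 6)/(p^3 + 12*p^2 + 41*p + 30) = (p - 6)/(p^2 + 11*p + 30)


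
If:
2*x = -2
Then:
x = -1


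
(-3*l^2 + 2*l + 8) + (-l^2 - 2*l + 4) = 12 - 4*l^2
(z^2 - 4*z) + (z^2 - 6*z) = 2*z^2 - 10*z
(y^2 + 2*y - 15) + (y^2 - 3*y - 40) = 2*y^2 - y - 55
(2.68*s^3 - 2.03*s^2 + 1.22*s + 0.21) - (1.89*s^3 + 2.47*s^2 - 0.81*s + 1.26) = 0.79*s^3 - 4.5*s^2 + 2.03*s - 1.05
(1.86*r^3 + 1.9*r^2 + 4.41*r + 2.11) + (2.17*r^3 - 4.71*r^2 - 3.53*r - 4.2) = 4.03*r^3 - 2.81*r^2 + 0.88*r - 2.09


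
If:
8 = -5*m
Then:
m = -8/5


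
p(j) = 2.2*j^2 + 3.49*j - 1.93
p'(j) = 4.4*j + 3.49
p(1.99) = 13.73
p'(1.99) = 12.25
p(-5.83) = 52.50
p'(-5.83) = -22.16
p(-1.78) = -1.17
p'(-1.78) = -4.34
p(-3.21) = 9.54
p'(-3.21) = -10.63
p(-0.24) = -2.64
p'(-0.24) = 2.43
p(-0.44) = -3.04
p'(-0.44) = 1.55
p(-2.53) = 3.32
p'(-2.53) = -7.64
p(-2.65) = 4.27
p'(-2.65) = -8.17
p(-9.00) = 144.86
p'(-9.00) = -36.11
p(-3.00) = 7.40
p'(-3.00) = -9.71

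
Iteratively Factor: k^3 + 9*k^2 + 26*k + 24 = (k + 3)*(k^2 + 6*k + 8) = (k + 3)*(k + 4)*(k + 2)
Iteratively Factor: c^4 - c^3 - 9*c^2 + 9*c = (c)*(c^3 - c^2 - 9*c + 9) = c*(c + 3)*(c^2 - 4*c + 3) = c*(c - 3)*(c + 3)*(c - 1)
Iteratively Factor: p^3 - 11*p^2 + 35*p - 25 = (p - 5)*(p^2 - 6*p + 5) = (p - 5)*(p - 1)*(p - 5)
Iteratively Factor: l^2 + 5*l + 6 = (l + 3)*(l + 2)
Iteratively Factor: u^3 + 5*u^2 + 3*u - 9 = (u + 3)*(u^2 + 2*u - 3) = (u - 1)*(u + 3)*(u + 3)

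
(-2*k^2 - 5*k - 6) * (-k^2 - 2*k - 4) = 2*k^4 + 9*k^3 + 24*k^2 + 32*k + 24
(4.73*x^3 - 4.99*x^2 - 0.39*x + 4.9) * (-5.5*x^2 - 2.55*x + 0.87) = -26.015*x^5 + 15.3835*x^4 + 18.9846*x^3 - 30.2968*x^2 - 12.8343*x + 4.263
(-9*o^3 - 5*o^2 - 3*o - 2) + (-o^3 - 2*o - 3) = -10*o^3 - 5*o^2 - 5*o - 5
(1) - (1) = 0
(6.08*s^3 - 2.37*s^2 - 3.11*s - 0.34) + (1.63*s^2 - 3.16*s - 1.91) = 6.08*s^3 - 0.74*s^2 - 6.27*s - 2.25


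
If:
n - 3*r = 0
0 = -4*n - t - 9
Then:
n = -t/4 - 9/4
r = -t/12 - 3/4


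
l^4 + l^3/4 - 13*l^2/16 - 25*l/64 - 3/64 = (l - 1)*(l + 1/4)^2*(l + 3/4)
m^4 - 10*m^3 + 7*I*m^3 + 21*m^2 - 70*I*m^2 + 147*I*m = m*(m - 7)*(m - 3)*(m + 7*I)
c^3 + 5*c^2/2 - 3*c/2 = c*(c - 1/2)*(c + 3)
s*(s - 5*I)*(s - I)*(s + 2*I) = s^4 - 4*I*s^3 + 7*s^2 - 10*I*s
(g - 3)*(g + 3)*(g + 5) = g^3 + 5*g^2 - 9*g - 45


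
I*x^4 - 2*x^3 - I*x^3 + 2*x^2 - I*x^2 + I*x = x*(x + I)^2*(I*x - I)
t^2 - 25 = (t - 5)*(t + 5)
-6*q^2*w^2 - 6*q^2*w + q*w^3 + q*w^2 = w*(-6*q + w)*(q*w + q)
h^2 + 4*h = h*(h + 4)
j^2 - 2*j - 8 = (j - 4)*(j + 2)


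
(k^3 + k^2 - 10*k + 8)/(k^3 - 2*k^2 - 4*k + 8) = (k^2 + 3*k - 4)/(k^2 - 4)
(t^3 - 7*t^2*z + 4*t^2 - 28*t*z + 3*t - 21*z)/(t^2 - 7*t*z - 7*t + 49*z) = (t^2 + 4*t + 3)/(t - 7)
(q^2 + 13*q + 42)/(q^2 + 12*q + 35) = (q + 6)/(q + 5)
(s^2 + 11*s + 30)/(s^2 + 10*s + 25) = (s + 6)/(s + 5)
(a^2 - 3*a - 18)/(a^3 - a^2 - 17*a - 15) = (a - 6)/(a^2 - 4*a - 5)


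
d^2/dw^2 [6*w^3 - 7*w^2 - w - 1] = 36*w - 14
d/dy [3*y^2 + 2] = 6*y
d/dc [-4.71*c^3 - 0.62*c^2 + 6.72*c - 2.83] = -14.13*c^2 - 1.24*c + 6.72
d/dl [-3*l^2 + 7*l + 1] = 7 - 6*l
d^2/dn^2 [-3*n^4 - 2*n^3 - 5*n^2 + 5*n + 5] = -36*n^2 - 12*n - 10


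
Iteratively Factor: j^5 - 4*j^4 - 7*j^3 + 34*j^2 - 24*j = (j + 3)*(j^4 - 7*j^3 + 14*j^2 - 8*j) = j*(j + 3)*(j^3 - 7*j^2 + 14*j - 8) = j*(j - 2)*(j + 3)*(j^2 - 5*j + 4) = j*(j - 4)*(j - 2)*(j + 3)*(j - 1)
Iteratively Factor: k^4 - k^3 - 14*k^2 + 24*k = (k + 4)*(k^3 - 5*k^2 + 6*k) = (k - 2)*(k + 4)*(k^2 - 3*k) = k*(k - 2)*(k + 4)*(k - 3)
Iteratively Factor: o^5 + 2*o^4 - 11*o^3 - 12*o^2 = (o)*(o^4 + 2*o^3 - 11*o^2 - 12*o) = o^2*(o^3 + 2*o^2 - 11*o - 12) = o^2*(o + 4)*(o^2 - 2*o - 3) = o^2*(o + 1)*(o + 4)*(o - 3)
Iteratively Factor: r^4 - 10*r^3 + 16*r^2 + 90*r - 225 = (r - 5)*(r^3 - 5*r^2 - 9*r + 45) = (r - 5)*(r + 3)*(r^2 - 8*r + 15) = (r - 5)*(r - 3)*(r + 3)*(r - 5)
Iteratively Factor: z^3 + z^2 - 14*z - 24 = (z + 2)*(z^2 - z - 12) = (z - 4)*(z + 2)*(z + 3)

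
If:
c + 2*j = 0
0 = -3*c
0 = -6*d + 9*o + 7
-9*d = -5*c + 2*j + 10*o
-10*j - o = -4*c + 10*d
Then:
No Solution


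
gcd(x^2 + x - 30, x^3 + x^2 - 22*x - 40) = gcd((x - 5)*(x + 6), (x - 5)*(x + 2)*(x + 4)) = x - 5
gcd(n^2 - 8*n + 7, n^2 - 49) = n - 7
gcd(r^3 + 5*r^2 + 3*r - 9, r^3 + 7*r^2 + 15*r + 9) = r^2 + 6*r + 9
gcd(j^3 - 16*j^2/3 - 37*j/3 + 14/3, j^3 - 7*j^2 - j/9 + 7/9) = j^2 - 22*j/3 + 7/3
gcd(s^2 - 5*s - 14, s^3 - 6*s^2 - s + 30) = s + 2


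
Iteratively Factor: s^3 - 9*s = (s)*(s^2 - 9) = s*(s + 3)*(s - 3)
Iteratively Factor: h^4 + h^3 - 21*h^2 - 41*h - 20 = (h + 1)*(h^3 - 21*h - 20) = (h + 1)^2*(h^2 - h - 20) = (h - 5)*(h + 1)^2*(h + 4)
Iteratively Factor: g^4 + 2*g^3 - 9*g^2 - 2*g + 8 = (g + 1)*(g^3 + g^2 - 10*g + 8) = (g + 1)*(g + 4)*(g^2 - 3*g + 2) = (g - 2)*(g + 1)*(g + 4)*(g - 1)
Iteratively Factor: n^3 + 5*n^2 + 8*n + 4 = (n + 2)*(n^2 + 3*n + 2) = (n + 1)*(n + 2)*(n + 2)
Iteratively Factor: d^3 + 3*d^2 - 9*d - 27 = (d + 3)*(d^2 - 9) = (d - 3)*(d + 3)*(d + 3)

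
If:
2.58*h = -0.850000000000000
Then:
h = -0.33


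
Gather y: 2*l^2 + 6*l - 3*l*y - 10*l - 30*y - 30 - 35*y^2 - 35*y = 2*l^2 - 4*l - 35*y^2 + y*(-3*l - 65) - 30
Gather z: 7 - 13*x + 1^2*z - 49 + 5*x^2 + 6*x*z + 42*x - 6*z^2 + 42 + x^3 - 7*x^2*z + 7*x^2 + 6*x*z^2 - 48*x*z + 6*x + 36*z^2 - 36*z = x^3 + 12*x^2 + 35*x + z^2*(6*x + 30) + z*(-7*x^2 - 42*x - 35)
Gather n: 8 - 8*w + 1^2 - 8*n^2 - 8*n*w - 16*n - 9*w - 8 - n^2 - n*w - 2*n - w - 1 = -9*n^2 + n*(-9*w - 18) - 18*w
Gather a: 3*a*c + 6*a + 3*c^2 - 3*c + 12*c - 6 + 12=a*(3*c + 6) + 3*c^2 + 9*c + 6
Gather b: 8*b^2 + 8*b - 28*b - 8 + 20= 8*b^2 - 20*b + 12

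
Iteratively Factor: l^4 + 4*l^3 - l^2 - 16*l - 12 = (l - 2)*(l^3 + 6*l^2 + 11*l + 6) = (l - 2)*(l + 1)*(l^2 + 5*l + 6) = (l - 2)*(l + 1)*(l + 3)*(l + 2)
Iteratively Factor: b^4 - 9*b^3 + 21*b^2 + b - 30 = (b - 5)*(b^3 - 4*b^2 + b + 6) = (b - 5)*(b + 1)*(b^2 - 5*b + 6) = (b - 5)*(b - 3)*(b + 1)*(b - 2)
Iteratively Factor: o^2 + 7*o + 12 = (o + 4)*(o + 3)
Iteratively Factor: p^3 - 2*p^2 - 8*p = (p - 4)*(p^2 + 2*p) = p*(p - 4)*(p + 2)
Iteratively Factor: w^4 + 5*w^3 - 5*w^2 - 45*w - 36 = (w + 4)*(w^3 + w^2 - 9*w - 9) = (w - 3)*(w + 4)*(w^2 + 4*w + 3) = (w - 3)*(w + 3)*(w + 4)*(w + 1)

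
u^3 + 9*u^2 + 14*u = u*(u + 2)*(u + 7)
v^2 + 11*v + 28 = (v + 4)*(v + 7)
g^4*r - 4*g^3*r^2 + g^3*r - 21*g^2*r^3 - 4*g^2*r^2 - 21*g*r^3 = g*(g - 7*r)*(g + 3*r)*(g*r + r)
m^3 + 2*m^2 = m^2*(m + 2)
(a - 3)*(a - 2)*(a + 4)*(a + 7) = a^4 + 6*a^3 - 21*a^2 - 74*a + 168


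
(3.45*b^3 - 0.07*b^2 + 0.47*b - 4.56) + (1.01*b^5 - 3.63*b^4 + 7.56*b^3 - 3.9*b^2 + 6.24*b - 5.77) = 1.01*b^5 - 3.63*b^4 + 11.01*b^3 - 3.97*b^2 + 6.71*b - 10.33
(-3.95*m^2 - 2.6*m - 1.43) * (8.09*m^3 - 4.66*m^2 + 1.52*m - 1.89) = -31.9555*m^5 - 2.627*m^4 - 5.4567*m^3 + 10.1773*m^2 + 2.7404*m + 2.7027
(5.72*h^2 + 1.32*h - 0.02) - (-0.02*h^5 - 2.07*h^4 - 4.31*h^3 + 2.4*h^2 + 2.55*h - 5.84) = 0.02*h^5 + 2.07*h^4 + 4.31*h^3 + 3.32*h^2 - 1.23*h + 5.82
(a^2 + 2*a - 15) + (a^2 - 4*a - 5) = 2*a^2 - 2*a - 20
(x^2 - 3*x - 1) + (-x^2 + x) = -2*x - 1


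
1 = 1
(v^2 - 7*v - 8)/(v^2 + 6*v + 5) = (v - 8)/(v + 5)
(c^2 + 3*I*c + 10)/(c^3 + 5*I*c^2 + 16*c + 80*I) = (c - 2*I)/(c^2 + 16)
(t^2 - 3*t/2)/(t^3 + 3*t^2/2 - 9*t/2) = 1/(t + 3)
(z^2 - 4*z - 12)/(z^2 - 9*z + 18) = (z + 2)/(z - 3)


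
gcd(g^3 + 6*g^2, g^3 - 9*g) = g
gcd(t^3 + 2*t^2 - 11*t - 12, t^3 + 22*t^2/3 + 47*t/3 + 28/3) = t^2 + 5*t + 4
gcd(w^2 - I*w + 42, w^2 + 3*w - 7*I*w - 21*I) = w - 7*I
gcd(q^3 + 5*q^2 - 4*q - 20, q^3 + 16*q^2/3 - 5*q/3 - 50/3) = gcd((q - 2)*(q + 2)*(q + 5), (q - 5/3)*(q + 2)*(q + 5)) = q^2 + 7*q + 10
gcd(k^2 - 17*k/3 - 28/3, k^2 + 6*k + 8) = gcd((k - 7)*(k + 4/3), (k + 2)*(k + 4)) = 1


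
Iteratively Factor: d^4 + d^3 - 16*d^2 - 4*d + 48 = (d - 2)*(d^3 + 3*d^2 - 10*d - 24) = (d - 3)*(d - 2)*(d^2 + 6*d + 8) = (d - 3)*(d - 2)*(d + 2)*(d + 4)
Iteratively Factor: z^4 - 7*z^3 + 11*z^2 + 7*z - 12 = (z - 3)*(z^3 - 4*z^2 - z + 4) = (z - 3)*(z + 1)*(z^2 - 5*z + 4) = (z - 3)*(z - 1)*(z + 1)*(z - 4)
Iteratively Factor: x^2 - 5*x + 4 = (x - 4)*(x - 1)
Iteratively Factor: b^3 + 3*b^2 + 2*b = (b)*(b^2 + 3*b + 2) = b*(b + 1)*(b + 2)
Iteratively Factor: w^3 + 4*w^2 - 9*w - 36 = (w + 3)*(w^2 + w - 12) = (w + 3)*(w + 4)*(w - 3)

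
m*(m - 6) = m^2 - 6*m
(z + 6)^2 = z^2 + 12*z + 36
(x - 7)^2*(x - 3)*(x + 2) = x^4 - 15*x^3 + 57*x^2 + 35*x - 294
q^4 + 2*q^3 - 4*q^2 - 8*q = q*(q - 2)*(q + 2)^2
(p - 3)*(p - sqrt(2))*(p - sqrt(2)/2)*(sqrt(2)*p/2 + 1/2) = sqrt(2)*p^4/2 - 3*sqrt(2)*p^3/2 - p^3 - sqrt(2)*p^2/4 + 3*p^2 + p/2 + 3*sqrt(2)*p/4 - 3/2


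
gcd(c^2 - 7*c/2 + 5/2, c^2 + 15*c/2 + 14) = 1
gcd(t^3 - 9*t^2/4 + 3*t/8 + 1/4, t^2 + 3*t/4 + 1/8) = t + 1/4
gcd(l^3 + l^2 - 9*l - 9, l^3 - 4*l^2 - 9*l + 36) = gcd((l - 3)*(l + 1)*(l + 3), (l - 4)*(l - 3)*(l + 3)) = l^2 - 9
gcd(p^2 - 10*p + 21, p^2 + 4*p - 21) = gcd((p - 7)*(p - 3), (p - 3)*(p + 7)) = p - 3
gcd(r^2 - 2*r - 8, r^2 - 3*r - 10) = r + 2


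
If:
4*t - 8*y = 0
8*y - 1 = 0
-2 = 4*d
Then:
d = -1/2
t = 1/4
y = 1/8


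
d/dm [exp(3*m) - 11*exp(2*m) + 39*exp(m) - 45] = (3*exp(2*m) - 22*exp(m) + 39)*exp(m)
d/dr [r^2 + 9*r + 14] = 2*r + 9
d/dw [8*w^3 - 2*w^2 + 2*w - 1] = 24*w^2 - 4*w + 2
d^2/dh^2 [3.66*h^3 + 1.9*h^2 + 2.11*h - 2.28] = 21.96*h + 3.8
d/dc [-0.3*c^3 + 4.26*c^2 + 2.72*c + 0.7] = -0.9*c^2 + 8.52*c + 2.72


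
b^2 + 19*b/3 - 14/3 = (b - 2/3)*(b + 7)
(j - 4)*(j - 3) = j^2 - 7*j + 12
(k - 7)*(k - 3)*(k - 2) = k^3 - 12*k^2 + 41*k - 42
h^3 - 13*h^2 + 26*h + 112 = (h - 8)*(h - 7)*(h + 2)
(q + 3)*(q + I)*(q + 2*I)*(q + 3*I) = q^4 + 3*q^3 + 6*I*q^3 - 11*q^2 + 18*I*q^2 - 33*q - 6*I*q - 18*I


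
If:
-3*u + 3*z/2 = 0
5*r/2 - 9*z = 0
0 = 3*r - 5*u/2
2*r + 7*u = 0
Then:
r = 0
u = 0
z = 0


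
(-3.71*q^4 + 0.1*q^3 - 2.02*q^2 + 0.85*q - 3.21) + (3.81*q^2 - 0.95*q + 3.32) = -3.71*q^4 + 0.1*q^3 + 1.79*q^2 - 0.1*q + 0.11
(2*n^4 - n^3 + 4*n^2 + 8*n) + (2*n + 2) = 2*n^4 - n^3 + 4*n^2 + 10*n + 2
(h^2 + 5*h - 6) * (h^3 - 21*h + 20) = h^5 + 5*h^4 - 27*h^3 - 85*h^2 + 226*h - 120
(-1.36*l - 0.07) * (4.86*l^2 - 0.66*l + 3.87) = -6.6096*l^3 + 0.5574*l^2 - 5.217*l - 0.2709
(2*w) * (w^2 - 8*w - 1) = 2*w^3 - 16*w^2 - 2*w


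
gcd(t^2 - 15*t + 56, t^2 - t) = 1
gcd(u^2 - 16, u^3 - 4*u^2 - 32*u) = u + 4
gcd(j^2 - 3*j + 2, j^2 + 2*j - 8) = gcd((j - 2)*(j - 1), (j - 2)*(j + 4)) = j - 2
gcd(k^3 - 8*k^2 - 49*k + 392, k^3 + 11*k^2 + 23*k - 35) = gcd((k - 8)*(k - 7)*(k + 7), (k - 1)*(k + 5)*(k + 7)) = k + 7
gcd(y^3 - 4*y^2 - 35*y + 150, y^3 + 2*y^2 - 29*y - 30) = y^2 + y - 30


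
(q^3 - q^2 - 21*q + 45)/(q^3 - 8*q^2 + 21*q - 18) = (q + 5)/(q - 2)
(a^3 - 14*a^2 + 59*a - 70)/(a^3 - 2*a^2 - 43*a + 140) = (a^2 - 9*a + 14)/(a^2 + 3*a - 28)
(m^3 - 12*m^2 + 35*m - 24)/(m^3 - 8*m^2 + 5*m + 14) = (m^3 - 12*m^2 + 35*m - 24)/(m^3 - 8*m^2 + 5*m + 14)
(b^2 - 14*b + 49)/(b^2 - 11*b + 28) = (b - 7)/(b - 4)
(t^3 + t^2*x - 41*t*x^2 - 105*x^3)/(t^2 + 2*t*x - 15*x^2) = (-t^2 + 4*t*x + 21*x^2)/(-t + 3*x)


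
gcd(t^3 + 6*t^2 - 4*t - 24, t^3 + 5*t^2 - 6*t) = t + 6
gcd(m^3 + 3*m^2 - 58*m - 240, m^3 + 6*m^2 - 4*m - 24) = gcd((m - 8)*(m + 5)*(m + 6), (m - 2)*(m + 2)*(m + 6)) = m + 6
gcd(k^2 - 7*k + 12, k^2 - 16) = k - 4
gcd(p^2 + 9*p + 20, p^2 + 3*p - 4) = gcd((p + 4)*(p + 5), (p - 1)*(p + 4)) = p + 4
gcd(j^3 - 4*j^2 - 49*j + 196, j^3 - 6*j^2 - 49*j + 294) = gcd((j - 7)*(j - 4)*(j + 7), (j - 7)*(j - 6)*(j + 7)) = j^2 - 49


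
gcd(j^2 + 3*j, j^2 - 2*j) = j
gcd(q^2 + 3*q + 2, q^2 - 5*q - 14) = q + 2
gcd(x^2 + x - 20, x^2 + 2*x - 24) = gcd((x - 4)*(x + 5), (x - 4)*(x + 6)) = x - 4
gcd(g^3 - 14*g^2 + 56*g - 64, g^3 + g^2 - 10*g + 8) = g - 2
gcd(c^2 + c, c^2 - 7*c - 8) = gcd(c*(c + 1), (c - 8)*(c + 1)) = c + 1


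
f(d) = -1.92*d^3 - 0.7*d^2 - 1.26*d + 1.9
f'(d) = -5.76*d^2 - 1.4*d - 1.26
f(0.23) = 1.55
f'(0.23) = -1.89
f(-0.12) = 2.04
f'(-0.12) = -1.17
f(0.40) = 1.16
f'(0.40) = -2.74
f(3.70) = -109.60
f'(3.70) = -85.29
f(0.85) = -0.86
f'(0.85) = -6.61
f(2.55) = -37.70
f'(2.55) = -42.28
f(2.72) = -45.34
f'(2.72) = -47.68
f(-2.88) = 45.59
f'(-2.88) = -45.00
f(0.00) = 1.90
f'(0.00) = -1.26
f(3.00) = -60.02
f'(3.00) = -57.30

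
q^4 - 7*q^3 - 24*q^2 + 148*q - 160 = (q - 8)*(q - 2)^2*(q + 5)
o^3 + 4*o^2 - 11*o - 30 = (o - 3)*(o + 2)*(o + 5)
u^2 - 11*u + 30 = (u - 6)*(u - 5)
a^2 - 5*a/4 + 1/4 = (a - 1)*(a - 1/4)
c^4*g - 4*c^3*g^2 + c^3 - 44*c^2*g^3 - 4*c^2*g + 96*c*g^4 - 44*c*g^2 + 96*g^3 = (c - 8*g)*(c - 2*g)*(c + 6*g)*(c*g + 1)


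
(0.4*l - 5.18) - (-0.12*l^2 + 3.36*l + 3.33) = 0.12*l^2 - 2.96*l - 8.51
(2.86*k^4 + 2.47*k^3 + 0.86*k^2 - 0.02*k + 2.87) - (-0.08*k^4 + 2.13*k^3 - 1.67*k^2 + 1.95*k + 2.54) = 2.94*k^4 + 0.34*k^3 + 2.53*k^2 - 1.97*k + 0.33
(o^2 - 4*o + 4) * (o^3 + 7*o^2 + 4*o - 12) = o^5 + 3*o^4 - 20*o^3 + 64*o - 48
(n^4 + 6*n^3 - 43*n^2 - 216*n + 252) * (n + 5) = n^5 + 11*n^4 - 13*n^3 - 431*n^2 - 828*n + 1260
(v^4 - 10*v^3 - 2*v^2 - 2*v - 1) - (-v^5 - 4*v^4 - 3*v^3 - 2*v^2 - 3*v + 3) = v^5 + 5*v^4 - 7*v^3 + v - 4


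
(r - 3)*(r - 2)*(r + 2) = r^3 - 3*r^2 - 4*r + 12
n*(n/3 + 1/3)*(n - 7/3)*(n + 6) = n^4/3 + 14*n^3/9 - 31*n^2/9 - 14*n/3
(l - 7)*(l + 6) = l^2 - l - 42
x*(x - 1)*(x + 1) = x^3 - x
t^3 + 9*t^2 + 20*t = t*(t + 4)*(t + 5)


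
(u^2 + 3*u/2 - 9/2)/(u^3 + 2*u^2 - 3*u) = (u - 3/2)/(u*(u - 1))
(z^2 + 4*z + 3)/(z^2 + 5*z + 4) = (z + 3)/(z + 4)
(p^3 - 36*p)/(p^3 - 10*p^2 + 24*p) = (p + 6)/(p - 4)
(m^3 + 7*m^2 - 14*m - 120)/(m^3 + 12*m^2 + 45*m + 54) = (m^2 + m - 20)/(m^2 + 6*m + 9)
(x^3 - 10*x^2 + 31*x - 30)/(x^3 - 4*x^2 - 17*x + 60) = (x - 2)/(x + 4)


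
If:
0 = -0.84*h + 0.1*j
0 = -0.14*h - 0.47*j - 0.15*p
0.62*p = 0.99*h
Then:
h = 0.00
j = 0.00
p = 0.00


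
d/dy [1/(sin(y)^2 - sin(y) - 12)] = (1 - 2*sin(y))*cos(y)/(sin(y) + cos(y)^2 + 11)^2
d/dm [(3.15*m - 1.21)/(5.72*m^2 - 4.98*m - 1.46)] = (-18.018*m^2 + 13.8424*m - 10.6248)/(32.7184*m^4 - 56.9712*m^3 + 8.09800000000001*m^2 + 14.5416*m + 2.1316)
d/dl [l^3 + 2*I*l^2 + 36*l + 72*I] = 3*l^2 + 4*I*l + 36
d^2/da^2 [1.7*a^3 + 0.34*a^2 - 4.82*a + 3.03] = 10.2*a + 0.68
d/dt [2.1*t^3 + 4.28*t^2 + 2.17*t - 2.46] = 6.3*t^2 + 8.56*t + 2.17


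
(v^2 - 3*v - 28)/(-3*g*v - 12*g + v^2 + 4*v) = (v - 7)/(-3*g + v)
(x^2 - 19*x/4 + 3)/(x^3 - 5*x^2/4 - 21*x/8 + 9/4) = 2*(x - 4)/(2*x^2 - x - 6)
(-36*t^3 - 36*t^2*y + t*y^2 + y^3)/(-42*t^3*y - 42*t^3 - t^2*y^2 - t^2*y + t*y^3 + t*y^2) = (-6*t^2 - 5*t*y + y^2)/(t*(-7*t*y - 7*t + y^2 + y))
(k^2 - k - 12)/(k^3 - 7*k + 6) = (k - 4)/(k^2 - 3*k + 2)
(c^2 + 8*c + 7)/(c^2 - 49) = (c + 1)/(c - 7)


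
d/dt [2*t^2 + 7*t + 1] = 4*t + 7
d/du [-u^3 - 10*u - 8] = -3*u^2 - 10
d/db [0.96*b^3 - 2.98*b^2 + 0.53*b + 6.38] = 2.88*b^2 - 5.96*b + 0.53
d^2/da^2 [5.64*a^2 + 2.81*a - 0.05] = 11.2800000000000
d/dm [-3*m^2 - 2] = -6*m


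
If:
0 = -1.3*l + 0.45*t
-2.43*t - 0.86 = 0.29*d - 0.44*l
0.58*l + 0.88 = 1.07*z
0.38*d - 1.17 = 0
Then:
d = 3.08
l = -0.27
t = -0.77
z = 0.68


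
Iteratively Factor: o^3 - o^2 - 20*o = (o + 4)*(o^2 - 5*o) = (o - 5)*(o + 4)*(o)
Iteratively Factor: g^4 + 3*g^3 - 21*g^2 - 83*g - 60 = (g + 3)*(g^3 - 21*g - 20) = (g + 1)*(g + 3)*(g^2 - g - 20) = (g + 1)*(g + 3)*(g + 4)*(g - 5)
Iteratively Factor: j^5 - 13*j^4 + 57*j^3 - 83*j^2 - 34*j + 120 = (j - 5)*(j^4 - 8*j^3 + 17*j^2 + 2*j - 24) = (j - 5)*(j - 3)*(j^3 - 5*j^2 + 2*j + 8) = (j - 5)*(j - 3)*(j - 2)*(j^2 - 3*j - 4) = (j - 5)*(j - 3)*(j - 2)*(j + 1)*(j - 4)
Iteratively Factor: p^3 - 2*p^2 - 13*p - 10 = (p - 5)*(p^2 + 3*p + 2) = (p - 5)*(p + 1)*(p + 2)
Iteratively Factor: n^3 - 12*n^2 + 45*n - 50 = (n - 2)*(n^2 - 10*n + 25) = (n - 5)*(n - 2)*(n - 5)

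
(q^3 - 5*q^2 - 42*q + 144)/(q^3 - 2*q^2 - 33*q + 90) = (q - 8)/(q - 5)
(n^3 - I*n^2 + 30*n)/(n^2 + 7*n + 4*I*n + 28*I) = n*(n^2 - I*n + 30)/(n^2 + n*(7 + 4*I) + 28*I)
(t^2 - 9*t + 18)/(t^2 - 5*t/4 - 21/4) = 4*(t - 6)/(4*t + 7)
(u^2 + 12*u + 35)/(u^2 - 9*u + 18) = (u^2 + 12*u + 35)/(u^2 - 9*u + 18)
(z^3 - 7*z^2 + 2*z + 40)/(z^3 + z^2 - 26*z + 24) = (z^2 - 3*z - 10)/(z^2 + 5*z - 6)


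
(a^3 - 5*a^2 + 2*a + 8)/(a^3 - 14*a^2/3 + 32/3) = 3*(a + 1)/(3*a + 4)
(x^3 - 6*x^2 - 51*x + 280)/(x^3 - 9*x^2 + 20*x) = (x^2 - x - 56)/(x*(x - 4))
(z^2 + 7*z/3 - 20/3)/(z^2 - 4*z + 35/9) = 3*(z + 4)/(3*z - 7)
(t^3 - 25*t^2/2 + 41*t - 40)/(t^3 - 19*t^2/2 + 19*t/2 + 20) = (t - 2)/(t + 1)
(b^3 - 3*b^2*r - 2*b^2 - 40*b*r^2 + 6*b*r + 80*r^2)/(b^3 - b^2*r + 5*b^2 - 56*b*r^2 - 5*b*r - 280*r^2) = (b^2 + 5*b*r - 2*b - 10*r)/(b^2 + 7*b*r + 5*b + 35*r)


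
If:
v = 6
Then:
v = 6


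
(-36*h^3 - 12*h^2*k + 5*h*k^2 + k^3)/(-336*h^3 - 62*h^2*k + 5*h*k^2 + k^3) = (6*h^2 + h*k - k^2)/(56*h^2 + h*k - k^2)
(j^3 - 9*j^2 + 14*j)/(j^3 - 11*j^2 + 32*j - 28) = j/(j - 2)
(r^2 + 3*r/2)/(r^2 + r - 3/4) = 2*r/(2*r - 1)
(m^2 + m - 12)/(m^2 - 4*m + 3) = (m + 4)/(m - 1)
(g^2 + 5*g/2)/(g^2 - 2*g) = (g + 5/2)/(g - 2)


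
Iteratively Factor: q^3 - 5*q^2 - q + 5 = (q + 1)*(q^2 - 6*q + 5) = (q - 1)*(q + 1)*(q - 5)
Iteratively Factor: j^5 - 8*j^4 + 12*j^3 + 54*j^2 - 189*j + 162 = (j - 3)*(j^4 - 5*j^3 - 3*j^2 + 45*j - 54) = (j - 3)*(j + 3)*(j^3 - 8*j^2 + 21*j - 18) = (j - 3)^2*(j + 3)*(j^2 - 5*j + 6) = (j - 3)^2*(j - 2)*(j + 3)*(j - 3)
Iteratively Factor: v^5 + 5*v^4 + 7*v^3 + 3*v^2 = (v)*(v^4 + 5*v^3 + 7*v^2 + 3*v) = v*(v + 3)*(v^3 + 2*v^2 + v) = v*(v + 1)*(v + 3)*(v^2 + v) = v^2*(v + 1)*(v + 3)*(v + 1)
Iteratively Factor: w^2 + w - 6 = (w - 2)*(w + 3)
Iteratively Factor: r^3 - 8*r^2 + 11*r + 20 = (r + 1)*(r^2 - 9*r + 20) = (r - 4)*(r + 1)*(r - 5)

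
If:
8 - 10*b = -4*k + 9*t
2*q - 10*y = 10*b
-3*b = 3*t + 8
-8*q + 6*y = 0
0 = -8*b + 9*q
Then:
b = 0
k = -8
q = 0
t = -8/3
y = 0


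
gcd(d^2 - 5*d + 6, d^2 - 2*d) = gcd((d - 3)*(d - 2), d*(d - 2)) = d - 2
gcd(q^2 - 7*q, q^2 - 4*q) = q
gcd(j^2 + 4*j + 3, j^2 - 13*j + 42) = 1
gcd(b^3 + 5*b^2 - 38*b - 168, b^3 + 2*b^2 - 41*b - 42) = b^2 + b - 42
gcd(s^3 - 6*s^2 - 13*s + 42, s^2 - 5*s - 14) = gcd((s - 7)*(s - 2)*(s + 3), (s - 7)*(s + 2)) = s - 7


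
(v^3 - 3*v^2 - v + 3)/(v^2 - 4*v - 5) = (v^2 - 4*v + 3)/(v - 5)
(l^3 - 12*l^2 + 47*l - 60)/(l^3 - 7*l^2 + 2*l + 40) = (l - 3)/(l + 2)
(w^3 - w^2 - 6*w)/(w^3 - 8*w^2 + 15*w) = (w + 2)/(w - 5)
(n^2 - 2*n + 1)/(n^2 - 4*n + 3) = (n - 1)/(n - 3)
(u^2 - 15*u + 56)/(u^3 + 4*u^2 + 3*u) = (u^2 - 15*u + 56)/(u*(u^2 + 4*u + 3))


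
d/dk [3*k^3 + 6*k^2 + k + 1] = 9*k^2 + 12*k + 1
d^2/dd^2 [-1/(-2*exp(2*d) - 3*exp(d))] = (-(2*exp(d) + 3)*(8*exp(d) + 3) + 2*(4*exp(d) + 3)^2)*exp(-d)/(2*exp(d) + 3)^3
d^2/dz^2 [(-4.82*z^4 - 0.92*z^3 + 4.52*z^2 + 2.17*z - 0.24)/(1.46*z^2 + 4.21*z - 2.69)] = (-20.548624*z^6 - 177.759672*z^5 - 399.000564*z^4 + 787.223408*z^3 - 252.580992*z^2 + 2.340372*z + 104.17169)/(3.112136*z^6 + 26.922108*z^5 + 60.429546*z^4 - 24.587663*z^3 - 111.339369*z^2 + 91.391943*z - 19.465109)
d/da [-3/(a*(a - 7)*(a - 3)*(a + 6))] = 6*(2*a^3 - 6*a^2 - 39*a + 63)/(a^2*(a^6 - 8*a^5 - 62*a^4 + 564*a^3 + 513*a^2 - 9828*a + 15876))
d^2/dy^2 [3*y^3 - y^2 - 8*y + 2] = 18*y - 2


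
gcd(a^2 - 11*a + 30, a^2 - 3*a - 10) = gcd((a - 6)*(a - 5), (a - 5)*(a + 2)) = a - 5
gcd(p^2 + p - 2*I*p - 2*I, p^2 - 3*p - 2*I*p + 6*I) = p - 2*I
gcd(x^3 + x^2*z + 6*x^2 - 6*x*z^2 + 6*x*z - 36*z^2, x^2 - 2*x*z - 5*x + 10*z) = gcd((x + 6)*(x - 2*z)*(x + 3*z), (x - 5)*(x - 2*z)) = x - 2*z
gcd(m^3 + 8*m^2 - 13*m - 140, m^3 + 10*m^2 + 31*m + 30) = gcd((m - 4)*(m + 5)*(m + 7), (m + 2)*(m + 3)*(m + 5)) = m + 5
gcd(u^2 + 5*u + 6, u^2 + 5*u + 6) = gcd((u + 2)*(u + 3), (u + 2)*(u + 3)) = u^2 + 5*u + 6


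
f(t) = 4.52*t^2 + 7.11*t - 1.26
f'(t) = 9.04*t + 7.11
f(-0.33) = -3.11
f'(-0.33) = 4.13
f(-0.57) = -3.84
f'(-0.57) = 1.96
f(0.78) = 7.04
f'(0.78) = 14.16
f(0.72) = 6.20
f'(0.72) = 13.62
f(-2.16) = 4.47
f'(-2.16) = -12.42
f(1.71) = 24.12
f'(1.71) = 22.57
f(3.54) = 80.55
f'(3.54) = 39.11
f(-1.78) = 0.41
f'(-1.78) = -8.98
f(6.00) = 204.12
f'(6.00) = 61.35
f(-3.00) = 18.09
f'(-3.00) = -20.01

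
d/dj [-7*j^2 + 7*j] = 7 - 14*j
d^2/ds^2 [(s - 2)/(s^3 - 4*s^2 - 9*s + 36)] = 2*((s - 2)*(-3*s^2 + 8*s + 9)^2 + (-3*s^2 + 8*s - (s - 2)*(3*s - 4) + 9)*(s^3 - 4*s^2 - 9*s + 36))/(s^3 - 4*s^2 - 9*s + 36)^3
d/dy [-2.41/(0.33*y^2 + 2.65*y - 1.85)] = (1.5906*y + 6.3865)/(0.33*y^2 + 2.65*y - 1.85)^2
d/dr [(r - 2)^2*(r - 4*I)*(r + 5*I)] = 4*r^3 + 3*r^2*(-4 + I) + 8*r*(6 - I) - 80 + 4*I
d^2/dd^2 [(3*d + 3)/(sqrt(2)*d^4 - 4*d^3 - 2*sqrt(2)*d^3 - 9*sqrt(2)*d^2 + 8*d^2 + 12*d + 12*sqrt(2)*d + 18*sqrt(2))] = 6*(6*d^4 - 24*d^3 - 16*sqrt(2)*d^3 + 33*d^2 + 54*sqrt(2)*d^2 - 72*d - 18*sqrt(2)*d - 36*sqrt(2) + 162)/(sqrt(2)*d^9 - 9*sqrt(2)*d^8 - 12*d^8 + 33*sqrt(2)*d^7 + 108*d^7 - 212*d^6 - 81*sqrt(2)*d^6 - 684*d^5 + 126*sqrt(2)*d^5 + 162*sqrt(2)*d^4 + 2592*d^4 - 1188*sqrt(2)*d^3 + 864*d^3 - 11664*d^2 + 2916*sqrt(2)*d^2 - 5832*sqrt(2)*d + 11664*d + 5832*sqrt(2))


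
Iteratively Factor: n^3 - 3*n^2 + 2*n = (n - 2)*(n^2 - n) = (n - 2)*(n - 1)*(n)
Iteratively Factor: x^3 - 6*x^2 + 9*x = (x)*(x^2 - 6*x + 9) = x*(x - 3)*(x - 3)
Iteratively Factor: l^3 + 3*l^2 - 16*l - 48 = (l - 4)*(l^2 + 7*l + 12) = (l - 4)*(l + 4)*(l + 3)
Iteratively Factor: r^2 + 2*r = (r + 2)*(r)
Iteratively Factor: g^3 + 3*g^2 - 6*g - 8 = (g + 4)*(g^2 - g - 2) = (g + 1)*(g + 4)*(g - 2)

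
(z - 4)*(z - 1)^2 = z^3 - 6*z^2 + 9*z - 4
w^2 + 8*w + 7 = (w + 1)*(w + 7)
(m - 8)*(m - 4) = m^2 - 12*m + 32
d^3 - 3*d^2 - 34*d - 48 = (d - 8)*(d + 2)*(d + 3)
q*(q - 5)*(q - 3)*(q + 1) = q^4 - 7*q^3 + 7*q^2 + 15*q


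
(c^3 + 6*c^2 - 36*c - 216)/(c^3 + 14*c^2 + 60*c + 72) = (c - 6)/(c + 2)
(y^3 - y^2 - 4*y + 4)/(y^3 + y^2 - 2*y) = (y - 2)/y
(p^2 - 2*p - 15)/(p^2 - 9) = (p - 5)/(p - 3)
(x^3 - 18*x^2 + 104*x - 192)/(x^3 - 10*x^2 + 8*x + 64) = (x - 6)/(x + 2)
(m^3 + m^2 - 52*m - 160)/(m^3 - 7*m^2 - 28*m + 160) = (m + 4)/(m - 4)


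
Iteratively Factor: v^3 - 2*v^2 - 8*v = (v + 2)*(v^2 - 4*v) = v*(v + 2)*(v - 4)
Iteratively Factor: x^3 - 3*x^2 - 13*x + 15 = (x + 3)*(x^2 - 6*x + 5) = (x - 1)*(x + 3)*(x - 5)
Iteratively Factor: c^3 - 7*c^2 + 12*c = (c - 3)*(c^2 - 4*c) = c*(c - 3)*(c - 4)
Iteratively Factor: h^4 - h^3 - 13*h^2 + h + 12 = (h + 1)*(h^3 - 2*h^2 - 11*h + 12) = (h - 4)*(h + 1)*(h^2 + 2*h - 3) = (h - 4)*(h + 1)*(h + 3)*(h - 1)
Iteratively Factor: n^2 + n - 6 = (n - 2)*(n + 3)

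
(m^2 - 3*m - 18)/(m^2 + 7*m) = (m^2 - 3*m - 18)/(m*(m + 7))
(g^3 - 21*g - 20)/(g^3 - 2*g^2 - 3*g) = (g^2 - g - 20)/(g*(g - 3))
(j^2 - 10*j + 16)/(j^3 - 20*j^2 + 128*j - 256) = (j - 2)/(j^2 - 12*j + 32)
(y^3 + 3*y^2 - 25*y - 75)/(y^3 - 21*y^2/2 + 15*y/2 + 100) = 2*(y^2 + 8*y + 15)/(2*y^2 - 11*y - 40)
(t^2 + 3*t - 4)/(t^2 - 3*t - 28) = (t - 1)/(t - 7)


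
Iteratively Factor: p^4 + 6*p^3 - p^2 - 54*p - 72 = (p + 2)*(p^3 + 4*p^2 - 9*p - 36) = (p + 2)*(p + 4)*(p^2 - 9) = (p + 2)*(p + 3)*(p + 4)*(p - 3)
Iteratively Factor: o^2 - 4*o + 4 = (o - 2)*(o - 2)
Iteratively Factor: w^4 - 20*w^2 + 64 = (w - 2)*(w^3 + 2*w^2 - 16*w - 32) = (w - 2)*(w + 2)*(w^2 - 16) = (w - 4)*(w - 2)*(w + 2)*(w + 4)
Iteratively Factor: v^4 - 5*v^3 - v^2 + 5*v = (v - 5)*(v^3 - v) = (v - 5)*(v + 1)*(v^2 - v) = v*(v - 5)*(v + 1)*(v - 1)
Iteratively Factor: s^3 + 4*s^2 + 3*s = (s)*(s^2 + 4*s + 3) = s*(s + 3)*(s + 1)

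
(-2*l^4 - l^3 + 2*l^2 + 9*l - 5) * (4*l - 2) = -8*l^5 + 10*l^3 + 32*l^2 - 38*l + 10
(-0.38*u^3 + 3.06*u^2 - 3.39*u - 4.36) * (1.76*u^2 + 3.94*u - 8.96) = -0.6688*u^5 + 3.8884*u^4 + 9.4948*u^3 - 48.4478*u^2 + 13.196*u + 39.0656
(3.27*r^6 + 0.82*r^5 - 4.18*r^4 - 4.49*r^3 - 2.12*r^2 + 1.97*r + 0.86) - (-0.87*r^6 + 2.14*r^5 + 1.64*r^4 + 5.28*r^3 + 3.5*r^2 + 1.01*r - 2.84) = 4.14*r^6 - 1.32*r^5 - 5.82*r^4 - 9.77*r^3 - 5.62*r^2 + 0.96*r + 3.7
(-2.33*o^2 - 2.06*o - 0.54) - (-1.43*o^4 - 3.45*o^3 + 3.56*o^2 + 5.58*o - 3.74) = 1.43*o^4 + 3.45*o^3 - 5.89*o^2 - 7.64*o + 3.2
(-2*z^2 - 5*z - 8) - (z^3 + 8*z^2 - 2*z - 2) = -z^3 - 10*z^2 - 3*z - 6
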